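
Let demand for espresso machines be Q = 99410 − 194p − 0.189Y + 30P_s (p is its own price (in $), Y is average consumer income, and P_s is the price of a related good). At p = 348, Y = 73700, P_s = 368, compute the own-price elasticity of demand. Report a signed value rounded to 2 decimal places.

-2.33

At the given values, Q = 99410 − 194(348) − 0.189(73700) + 30(368) = 29008.7.
∂Q/∂p = −194.
E = (-194) × (348/29008.7) = -2.3273…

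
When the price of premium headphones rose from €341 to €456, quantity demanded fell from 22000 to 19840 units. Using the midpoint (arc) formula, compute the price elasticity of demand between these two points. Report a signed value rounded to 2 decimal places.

-0.36

%ΔQ = (19840 − 22000) / [(22000 + 19840)/2] = -2160/20920 = -0.103250…
%ΔP = (456 − 341) / [(341 + 456)/2] = 115/398.5 = 0.288582…
Arc Ed = %ΔQ / %ΔP = (-2160/20920) / (115/398.5) = -0.3577…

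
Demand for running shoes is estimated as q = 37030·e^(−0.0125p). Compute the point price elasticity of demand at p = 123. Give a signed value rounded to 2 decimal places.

dq/dp = −0.0125·q = -99.48. At p = 123, q = 7958.4.
Ed = (dq/dp)·(p/q) = (-99.48) × (123/7958.4) = -1.5375

-1.54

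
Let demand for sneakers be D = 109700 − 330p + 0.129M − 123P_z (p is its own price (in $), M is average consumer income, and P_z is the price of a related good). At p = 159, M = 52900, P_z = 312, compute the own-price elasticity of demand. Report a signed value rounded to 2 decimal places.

-2.04

At the given values, D = 109700 − 330(159) + 0.129(52900) − 123(312) = 25678.1.
∂D/∂p = −330.
E = (-330) × (159/25678.1) = -2.0433…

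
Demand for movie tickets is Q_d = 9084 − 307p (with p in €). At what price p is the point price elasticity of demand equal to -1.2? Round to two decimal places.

Ed = −307p/(9084 − 307p). Set this equal to -1.2:
307p = 1.2·(9084 − 307p) ⇒ 307p(1 + 1.2) = 1.2·9084
p = 1.2·9084 / (307·2.2) = 16.1397…

16.14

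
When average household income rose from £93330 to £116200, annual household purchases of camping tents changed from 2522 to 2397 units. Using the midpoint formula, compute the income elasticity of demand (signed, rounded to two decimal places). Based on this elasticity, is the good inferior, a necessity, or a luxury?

%ΔQ = (2397 − 2522)/[( 2522 + 2397)/2] = -125/2459.5 = -0.050823…
%ΔIncome = (116200 − 93330)/[( 93330 + 116200)/2] = 22870/104765 = 0.218298…
E_income = (-125/2459.5) / (22870/104765) = -0.2328…
E_income < 0 ⇒ inferior good.

-0.23; inferior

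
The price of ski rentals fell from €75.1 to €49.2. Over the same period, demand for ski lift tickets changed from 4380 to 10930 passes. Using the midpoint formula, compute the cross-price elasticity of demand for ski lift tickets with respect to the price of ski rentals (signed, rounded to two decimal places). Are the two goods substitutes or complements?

%ΔQ_{ski lift tickets} = (10930 − 4380)/avg = 6550/7655 = 0.855649…
%ΔP_{ski rentals} = (49.2 − 75.1)/avg = -25.9/62.15 = -0.416733…
E_cross = (6550/7655) / (-25.9/62.15) = -2.0532…
E_cross < 0 ⇒ the goods are complements.

-2.05; complements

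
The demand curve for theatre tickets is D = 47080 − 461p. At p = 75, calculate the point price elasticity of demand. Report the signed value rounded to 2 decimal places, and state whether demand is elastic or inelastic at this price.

-2.76; elastic

dD/dp = −461. At p = 75, D = 47080 − 461(75) = 12505.
Ed = (dD/dp)·(p/D) = −461 × (75/12505) = -2.7648…
|Ed| = 2.76 > 1, so demand is elastic.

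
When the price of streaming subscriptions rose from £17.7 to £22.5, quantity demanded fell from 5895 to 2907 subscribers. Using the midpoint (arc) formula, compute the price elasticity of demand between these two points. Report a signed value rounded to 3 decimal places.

%ΔQ = (2907 − 5895) / [(5895 + 2907)/2] = -2988/4401 = -0.678936…
%ΔP = (22.5 − 17.7) / [(17.7 + 22.5)/2] = 4.8/20.1 = 0.238805…
Arc Ed = %ΔQ / %ΔP = (-2988/4401) / (4.8/20.1) = -2.84304…

-2.843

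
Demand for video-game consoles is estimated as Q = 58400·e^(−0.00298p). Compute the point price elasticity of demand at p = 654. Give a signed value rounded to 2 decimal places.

dQ/dp = −0.00298·Q = -24.787. At p = 654, Q = 8317.78.
Ed = (dQ/dp)·(p/Q) = (-24.787) × (654/8317.78) = -1.9489…

-1.95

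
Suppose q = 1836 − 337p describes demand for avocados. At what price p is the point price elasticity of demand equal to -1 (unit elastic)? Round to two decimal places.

Ed = −337p/(1836 − 337p). Set this equal to -1:
337p = 1·(1836 − 337p) ⇒ 337p(1 + 1) = 1·1836
p = 1·1836 / (337·2) = 2.7240…

2.72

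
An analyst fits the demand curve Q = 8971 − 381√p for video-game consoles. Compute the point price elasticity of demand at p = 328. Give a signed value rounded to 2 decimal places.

dQ/dp = −381/(2√p) = -10.5186. At p = 328, Q = 2070.8.
Ed = (dQ/dp)·(p/Q) = (-10.5186) × (328/2070.8) = -1.6660…

-1.67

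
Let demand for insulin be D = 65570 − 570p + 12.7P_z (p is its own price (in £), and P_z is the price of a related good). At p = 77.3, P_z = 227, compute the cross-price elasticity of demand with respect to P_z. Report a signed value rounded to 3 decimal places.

0.118

At the given values, D = 65570 − 570(77.3) + 12.7(227) = 24391.9.
∂D/∂P_z = 12.7.
E = (12.7) × (227/24391.9) = 0.11819…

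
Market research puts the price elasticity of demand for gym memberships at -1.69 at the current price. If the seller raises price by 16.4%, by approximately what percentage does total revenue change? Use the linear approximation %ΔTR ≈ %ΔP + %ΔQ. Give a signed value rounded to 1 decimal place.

%ΔQ ≈ Ed × %ΔP = (-1.69) × (+16.4%) = -27.7160%
%ΔTR ≈ %ΔP + %ΔQ = (+16.4%) + (-27.7160%) = -11.3160%

-11.3%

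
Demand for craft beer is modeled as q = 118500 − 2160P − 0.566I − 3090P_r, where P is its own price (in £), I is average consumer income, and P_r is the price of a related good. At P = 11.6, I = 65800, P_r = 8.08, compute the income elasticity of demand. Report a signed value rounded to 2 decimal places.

-1.19

At the given values, q = 118500 − 2160(11.6) − 0.566(65800) − 3090(8.08) = 31234.
∂q/∂I = -0.566.
E = (-0.566) × (65800/31234) = -1.1923…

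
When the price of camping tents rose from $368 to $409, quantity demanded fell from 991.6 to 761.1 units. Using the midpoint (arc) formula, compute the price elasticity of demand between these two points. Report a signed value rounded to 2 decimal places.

%ΔQ = (761.1 − 991.6) / [(991.6 + 761.1)/2] = -230.5/876.35 = -0.263022…
%ΔP = (409 − 368) / [(368 + 409)/2] = 41/388.5 = 0.105534…
Arc Ed = %ΔQ / %ΔP = (-230.5/876.35) / (41/388.5) = -2.4923…

-2.49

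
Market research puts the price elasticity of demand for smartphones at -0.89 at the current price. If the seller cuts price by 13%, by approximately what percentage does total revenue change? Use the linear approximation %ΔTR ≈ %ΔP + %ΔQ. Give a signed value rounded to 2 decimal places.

-1.43%

%ΔQ ≈ Ed × %ΔP = (-0.89) × (-13%) = +11.5700%
%ΔTR ≈ %ΔP + %ΔQ = (-13%) + (+11.5700%) = -1.4300%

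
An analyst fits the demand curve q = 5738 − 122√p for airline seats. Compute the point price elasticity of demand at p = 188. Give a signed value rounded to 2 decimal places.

-0.21

dq/dp = −122/(2√p) = -4.44888. At p = 188, q = 4065.22.
Ed = (dq/dp)·(p/q) = (-4.44888) × (188/4065.22) = -0.2057…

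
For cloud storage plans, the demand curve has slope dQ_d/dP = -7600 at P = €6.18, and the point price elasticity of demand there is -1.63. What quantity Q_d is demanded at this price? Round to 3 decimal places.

Ed = (dQ_d/dP)·(P/Q_d) ⇒ Q_d = (dQ_d/dP)·P/Ed = (-7600)·6.18/(-1.63) = 28814.72392…

28814.724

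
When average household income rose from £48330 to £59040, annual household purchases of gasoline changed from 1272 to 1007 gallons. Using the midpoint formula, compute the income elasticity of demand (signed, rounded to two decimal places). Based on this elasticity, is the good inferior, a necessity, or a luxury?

%ΔQ = (1007 − 1272)/[( 1272 + 1007)/2] = -265/1139.5 = -0.232558…
%ΔIncome = (59040 − 48330)/[( 48330 + 59040)/2] = 10710/53685 = 0.199497…
E_income = (-265/1139.5) / (10710/53685) = -1.1657…
E_income < 0 ⇒ inferior good.

-1.17; inferior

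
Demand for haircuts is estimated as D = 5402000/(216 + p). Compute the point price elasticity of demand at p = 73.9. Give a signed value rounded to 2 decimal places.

dD/dp = −5402000/(216 + p)² = -64.2774. At p = 73.9, D = 18634.
Ed = (dD/dp)·(p/D) = (-64.2774) × (73.9/18634) = -0.2549…

-0.25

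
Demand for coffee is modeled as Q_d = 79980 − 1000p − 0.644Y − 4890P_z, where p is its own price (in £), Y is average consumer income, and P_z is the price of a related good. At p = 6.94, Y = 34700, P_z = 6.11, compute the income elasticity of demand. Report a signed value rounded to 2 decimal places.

At the given values, Q_d = 79980 − 1000(6.94) − 0.644(34700) − 4890(6.11) = 20815.3.
∂Q_d/∂Y = -0.644.
E = (-0.644) × (34700/20815.3) = -1.0735…

-1.07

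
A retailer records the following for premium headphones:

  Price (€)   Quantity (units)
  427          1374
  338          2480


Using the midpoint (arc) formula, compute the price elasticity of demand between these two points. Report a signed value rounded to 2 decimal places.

-2.47

%ΔQ = (2480 − 1374) / [(1374 + 2480)/2] = 1106/1927 = 0.573949…
%ΔP = (338 − 427) / [(427 + 338)/2] = -89/382.5 = -0.232679…
Arc Ed = %ΔQ / %ΔP = (1106/1927) / (-89/382.5) = -2.4666…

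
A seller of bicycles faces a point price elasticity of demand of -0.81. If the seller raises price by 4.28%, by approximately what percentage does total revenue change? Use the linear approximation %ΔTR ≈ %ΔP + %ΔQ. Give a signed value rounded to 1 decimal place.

+0.8%

%ΔQ ≈ Ed × %ΔP = (-0.81) × (+4.28%) = -3.4668%
%ΔTR ≈ %ΔP + %ΔQ = (+4.28%) + (-3.4668%) = +0.8132%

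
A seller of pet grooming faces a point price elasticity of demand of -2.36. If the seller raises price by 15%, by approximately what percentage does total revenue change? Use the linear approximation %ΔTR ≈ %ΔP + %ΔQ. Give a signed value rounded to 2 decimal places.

-20.40%

%ΔQ ≈ Ed × %ΔP = (-2.36) × (+15%) = -35.4000%
%ΔTR ≈ %ΔP + %ΔQ = (+15%) + (-35.4000%) = -20.4000%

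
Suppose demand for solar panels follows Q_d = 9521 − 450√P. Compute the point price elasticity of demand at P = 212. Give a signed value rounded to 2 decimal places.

-1.10

dQ_d/dP = −450/(2√P) = -15.4531. At P = 212, Q_d = 2968.9.
Ed = (dQ_d/dP)·(P/Q_d) = (-15.4531) × (212/2968.9) = -1.1034…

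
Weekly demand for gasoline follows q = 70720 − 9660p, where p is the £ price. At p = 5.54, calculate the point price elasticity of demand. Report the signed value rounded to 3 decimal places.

-3.111

dq/dp = −9660. At p = 5.54, q = 70720 − 9660(5.54) = 17203.6.
Ed = (dq/dp)·(p/q) = −9660 × (5.54/17203.6) = -3.11076…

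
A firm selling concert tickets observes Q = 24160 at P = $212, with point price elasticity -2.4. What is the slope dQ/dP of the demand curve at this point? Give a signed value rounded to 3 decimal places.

Ed = (dQ/dP)·(P/Q) ⇒ dQ/dP = Ed·Q/P = (-2.4)·24160/212 = -273.50943…

-273.509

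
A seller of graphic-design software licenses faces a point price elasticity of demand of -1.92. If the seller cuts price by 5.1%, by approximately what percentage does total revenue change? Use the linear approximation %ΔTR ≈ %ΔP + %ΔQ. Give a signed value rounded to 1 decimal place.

%ΔQ ≈ Ed × %ΔP = (-1.92) × (-5.1%) = +9.7920%
%ΔTR ≈ %ΔP + %ΔQ = (-5.1%) + (+9.7920%) = +4.6920%

+4.7%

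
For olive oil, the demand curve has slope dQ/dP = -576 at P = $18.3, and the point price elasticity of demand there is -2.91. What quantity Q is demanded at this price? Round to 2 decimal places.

3622.27

Ed = (dQ/dP)·(P/Q) ⇒ Q = (dQ/dP)·P/Ed = (-576)·18.3/(-2.91) = 3622.2680…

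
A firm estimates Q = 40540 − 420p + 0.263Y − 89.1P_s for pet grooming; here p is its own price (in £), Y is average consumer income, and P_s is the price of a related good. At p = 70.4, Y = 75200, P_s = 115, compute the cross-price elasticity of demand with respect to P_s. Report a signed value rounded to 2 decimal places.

-0.50

At the given values, Q = 40540 − 420(70.4) + 0.263(75200) − 89.1(115) = 20503.1.
∂Q/∂P_s = -89.1.
E = (-89.1) × (115/20503.1) = -0.4997…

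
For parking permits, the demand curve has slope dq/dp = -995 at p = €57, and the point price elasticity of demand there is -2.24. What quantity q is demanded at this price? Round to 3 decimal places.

Ed = (dq/dp)·(p/q) ⇒ q = (dq/dp)·p/Ed = (-995)·57/(-2.24) = 25319.19642…

25319.196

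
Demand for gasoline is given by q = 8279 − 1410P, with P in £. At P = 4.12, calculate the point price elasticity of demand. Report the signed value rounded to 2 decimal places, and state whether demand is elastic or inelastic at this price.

-2.35; elastic

dq/dP = −1410. At P = 4.12, q = 8279 − 1410(4.12) = 2469.8.
Ed = (dq/dP)·(P/q) = −1410 × (4.12/2469.8) = -2.3520…
|Ed| = 2.35 > 1, so demand is elastic.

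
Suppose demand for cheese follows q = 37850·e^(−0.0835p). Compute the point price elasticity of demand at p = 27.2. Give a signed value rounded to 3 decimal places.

-2.271

dq/dp = −0.0835·q = -326.124. At p = 27.2, q = 3905.68.
Ed = (dq/dp)·(p/q) = (-326.124) × (27.2/3905.68) = -2.2712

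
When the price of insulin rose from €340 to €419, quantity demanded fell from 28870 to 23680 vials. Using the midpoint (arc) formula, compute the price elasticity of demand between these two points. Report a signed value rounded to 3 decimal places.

-0.949

%ΔQ = (23680 − 28870) / [(28870 + 23680)/2] = -5190/26275 = -0.197526…
%ΔP = (419 − 340) / [(340 + 419)/2] = 79/379.5 = 0.208168…
Arc Ed = %ΔQ / %ΔP = (-5190/26275) / (79/379.5) = -0.94887…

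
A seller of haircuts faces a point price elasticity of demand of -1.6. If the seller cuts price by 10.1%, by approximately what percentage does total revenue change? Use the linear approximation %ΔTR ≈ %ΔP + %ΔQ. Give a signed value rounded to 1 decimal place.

+6.1%

%ΔQ ≈ Ed × %ΔP = (-1.6) × (-10.1%) = +16.1600%
%ΔTR ≈ %ΔP + %ΔQ = (-10.1%) + (+16.1600%) = +6.0600%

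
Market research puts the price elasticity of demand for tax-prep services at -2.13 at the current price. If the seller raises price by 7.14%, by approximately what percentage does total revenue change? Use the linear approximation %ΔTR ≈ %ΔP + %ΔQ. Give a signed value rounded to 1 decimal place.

-8.1%

%ΔQ ≈ Ed × %ΔP = (-2.13) × (+7.14%) = -15.2082%
%ΔTR ≈ %ΔP + %ΔQ = (+7.14%) + (-15.2082%) = -8.0682%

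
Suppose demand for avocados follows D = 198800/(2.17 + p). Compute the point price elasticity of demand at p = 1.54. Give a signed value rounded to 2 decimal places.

-0.42

dD/dp = −198800/(2.17 + p)² = -14443.4. At p = 1.54, D = 53584.9.
Ed = (dD/dp)·(p/D) = (-14443.4) × (1.54/53584.9) = -0.4150…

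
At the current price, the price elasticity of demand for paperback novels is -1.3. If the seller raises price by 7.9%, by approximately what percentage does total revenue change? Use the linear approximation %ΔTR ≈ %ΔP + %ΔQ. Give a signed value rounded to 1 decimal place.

%ΔQ ≈ Ed × %ΔP = (-1.3) × (+7.9%) = -10.2700%
%ΔTR ≈ %ΔP + %ΔQ = (+7.9%) + (-10.2700%) = -2.3700%

-2.4%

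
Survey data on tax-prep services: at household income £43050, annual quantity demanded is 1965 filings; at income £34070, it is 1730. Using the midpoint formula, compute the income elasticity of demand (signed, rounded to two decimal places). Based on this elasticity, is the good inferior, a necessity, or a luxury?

%ΔQ = (1730 − 1965)/[( 1965 + 1730)/2] = -235/1847.5 = -0.127198…
%ΔIncome = (34070 − 43050)/[( 43050 + 34070)/2] = -8980/38560 = -0.232883…
E_income = (-235/1847.5) / (-8980/38560) = 0.5461…
0 < E_income < 1 ⇒ normal good, necessity.

0.55; necessity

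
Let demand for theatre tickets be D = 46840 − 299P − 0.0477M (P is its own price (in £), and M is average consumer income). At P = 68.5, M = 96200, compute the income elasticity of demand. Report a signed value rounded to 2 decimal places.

At the given values, D = 46840 − 299(68.5) − 0.0477(96200) = 21769.76.
∂D/∂M = -0.0477.
E = (-0.0477) × (96200/21769.76) = -0.2107…

-0.21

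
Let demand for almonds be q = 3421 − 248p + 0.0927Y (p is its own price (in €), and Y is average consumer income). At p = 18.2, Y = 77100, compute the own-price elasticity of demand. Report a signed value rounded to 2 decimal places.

-0.75

At the given values, q = 3421 − 248(18.2) + 0.0927(77100) = 6054.57.
∂q/∂p = −248.
E = (-248) × (18.2/6054.57) = -0.7454…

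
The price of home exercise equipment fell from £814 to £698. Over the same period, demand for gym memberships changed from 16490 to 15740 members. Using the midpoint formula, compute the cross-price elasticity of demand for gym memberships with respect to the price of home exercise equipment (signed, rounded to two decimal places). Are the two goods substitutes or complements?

0.30; substitutes

%ΔQ_{gym memberships} = (15740 − 16490)/avg = -750/16115 = -0.046540…
%ΔP_{home exercise equipment} = (698 − 814)/avg = -116/756 = -0.153439…
E_cross = (-750/16115) / (-116/756) = 0.3033…
E_cross > 0 ⇒ the goods are substitutes.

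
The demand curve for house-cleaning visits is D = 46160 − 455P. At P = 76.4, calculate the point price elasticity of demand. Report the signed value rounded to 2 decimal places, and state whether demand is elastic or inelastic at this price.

dD/dP = −455. At P = 76.4, D = 46160 − 455(76.4) = 11398.
Ed = (dD/dP)·(P/D) = −455 × (76.4/11398) = -3.0498…
|Ed| = 3.05 > 1, so demand is elastic.

-3.05; elastic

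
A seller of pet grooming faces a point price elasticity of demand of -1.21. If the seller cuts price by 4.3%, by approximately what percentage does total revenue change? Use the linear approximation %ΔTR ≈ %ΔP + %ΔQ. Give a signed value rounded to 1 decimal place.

+0.9%

%ΔQ ≈ Ed × %ΔP = (-1.21) × (-4.3%) = +5.2030%
%ΔTR ≈ %ΔP + %ΔQ = (-4.3%) + (+5.2030%) = +0.9030%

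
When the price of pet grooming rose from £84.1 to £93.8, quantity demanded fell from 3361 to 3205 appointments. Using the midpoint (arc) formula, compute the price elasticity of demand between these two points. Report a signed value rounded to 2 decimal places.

-0.44

%ΔQ = (3205 − 3361) / [(3361 + 3205)/2] = -156/3283 = -0.047517…
%ΔP = (93.8 − 84.1) / [(84.1 + 93.8)/2] = 9.7/88.95 = 0.109050…
Arc Ed = %ΔQ / %ΔP = (-156/3283) / (9.7/88.95) = -0.4357…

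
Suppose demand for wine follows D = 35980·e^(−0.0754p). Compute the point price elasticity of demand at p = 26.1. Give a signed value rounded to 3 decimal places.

-1.968

dD/dp = −0.0754·D = -379.112. At p = 26.1, D = 5028.
Ed = (dD/dp)·(p/D) = (-379.112) × (26.1/5028) = -1.96794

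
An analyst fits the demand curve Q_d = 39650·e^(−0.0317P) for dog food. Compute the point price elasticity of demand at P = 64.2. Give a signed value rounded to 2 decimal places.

dQ_d/dP = −0.0317·Q_d = -164.23. At P = 64.2, Q_d = 5180.76.
Ed = (dQ_d/dP)·(P/Q_d) = (-164.23) × (64.2/5180.76) = -2.0351…

-2.04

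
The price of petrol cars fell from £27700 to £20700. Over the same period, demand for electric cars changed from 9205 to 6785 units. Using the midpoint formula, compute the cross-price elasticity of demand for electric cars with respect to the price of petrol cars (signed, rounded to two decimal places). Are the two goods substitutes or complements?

1.05; substitutes

%ΔQ_{electric cars} = (6785 − 9205)/avg = -2420/7995 = -0.302689…
%ΔP_{petrol cars} = (20700 − 27700)/avg = -7000/24200 = -0.289256…
E_cross = (-2420/7995) / (-7000/24200) = 1.0464…
E_cross > 0 ⇒ the goods are substitutes.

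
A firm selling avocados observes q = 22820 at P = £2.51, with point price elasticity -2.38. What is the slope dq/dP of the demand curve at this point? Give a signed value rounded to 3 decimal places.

-21638.088

Ed = (dq/dP)·(P/q) ⇒ dq/dP = Ed·q/P = (-2.38)·22820/2.51 = -21638.08764…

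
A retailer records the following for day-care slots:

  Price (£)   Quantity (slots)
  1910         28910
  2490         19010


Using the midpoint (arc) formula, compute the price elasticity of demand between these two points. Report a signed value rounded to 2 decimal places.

-1.57

%ΔQ = (19010 − 28910) / [(28910 + 19010)/2] = -9900/23960 = -0.413188…
%ΔP = (2490 − 1910) / [(1910 + 2490)/2] = 580/2200 = 0.263636…
Arc Ed = %ΔQ / %ΔP = (-9900/23960) / (580/2200) = -1.5672…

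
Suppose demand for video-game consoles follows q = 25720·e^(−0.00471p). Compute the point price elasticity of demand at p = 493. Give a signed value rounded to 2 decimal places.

-2.32

dq/dp = −0.00471·q = -11.8808. At p = 493, q = 2522.47.
Ed = (dq/dp)·(p/q) = (-11.8808) × (493/2522.47) = -2.3220…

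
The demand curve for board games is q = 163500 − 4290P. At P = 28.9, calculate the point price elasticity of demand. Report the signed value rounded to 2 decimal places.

-3.14

dq/dP = −4290. At P = 28.9, q = 163500 − 4290(28.9) = 39519.
Ed = (dq/dP)·(P/q) = −4290 × (28.9/39519) = -3.1372…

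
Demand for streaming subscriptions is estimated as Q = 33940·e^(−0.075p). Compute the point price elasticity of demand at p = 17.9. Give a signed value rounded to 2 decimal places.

dQ/dp = −0.075·Q = -664.864. At p = 17.9, Q = 8864.85.
Ed = (dQ/dp)·(p/Q) = (-664.864) × (17.9/8864.85) = -1.3425

-1.34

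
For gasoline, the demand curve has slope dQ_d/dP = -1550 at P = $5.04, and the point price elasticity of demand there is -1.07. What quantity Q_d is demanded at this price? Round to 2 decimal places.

7300.93

Ed = (dQ_d/dP)·(P/Q_d) ⇒ Q_d = (dQ_d/dP)·P/Ed = (-1550)·5.04/(-1.07) = 7300.9345…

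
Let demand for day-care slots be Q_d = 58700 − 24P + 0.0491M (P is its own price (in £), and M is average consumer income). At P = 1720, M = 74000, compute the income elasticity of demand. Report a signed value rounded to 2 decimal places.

At the given values, Q_d = 58700 − 24(1720) + 0.0491(74000) = 21053.4.
∂Q_d/∂M = 0.0491.
E = (0.0491) × (74000/21053.4) = 0.1725…

0.17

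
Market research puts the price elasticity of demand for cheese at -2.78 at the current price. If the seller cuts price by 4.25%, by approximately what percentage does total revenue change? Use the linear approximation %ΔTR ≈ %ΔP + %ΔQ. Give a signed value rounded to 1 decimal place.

+7.6%

%ΔQ ≈ Ed × %ΔP = (-2.78) × (-4.25%) = +11.8150%
%ΔTR ≈ %ΔP + %ΔQ = (-4.25%) + (+11.8150%) = +7.5650%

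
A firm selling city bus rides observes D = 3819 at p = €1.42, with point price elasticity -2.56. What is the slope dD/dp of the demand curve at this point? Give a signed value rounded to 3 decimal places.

-6884.958

Ed = (dD/dp)·(p/D) ⇒ dD/dp = Ed·D/p = (-2.56)·3819/1.42 = -6884.95774…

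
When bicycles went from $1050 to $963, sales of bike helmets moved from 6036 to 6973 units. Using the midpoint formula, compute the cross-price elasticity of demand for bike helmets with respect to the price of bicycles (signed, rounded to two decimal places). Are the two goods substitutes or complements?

%ΔQ_{bike helmets} = (6973 − 6036)/avg = 937/6504.5 = 0.144054…
%ΔP_{bicycles} = (963 − 1050)/avg = -87/1006.5 = -0.086438…
E_cross = (937/6504.5) / (-87/1006.5) = -1.6665…
E_cross < 0 ⇒ the goods are complements.

-1.67; complements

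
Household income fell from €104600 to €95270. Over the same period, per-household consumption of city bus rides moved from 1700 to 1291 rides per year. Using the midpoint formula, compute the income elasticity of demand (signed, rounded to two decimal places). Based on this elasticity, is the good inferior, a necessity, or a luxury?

2.93; luxury

%ΔQ = (1291 − 1700)/[( 1700 + 1291)/2] = -409/1495.5 = -0.273487…
%ΔIncome = (95270 − 104600)/[( 104600 + 95270)/2] = -9330/99935 = -0.093360…
E_income = (-409/1495.5) / (-9330/99935) = 2.9293…
E_income > 1 ⇒ normal good, luxury.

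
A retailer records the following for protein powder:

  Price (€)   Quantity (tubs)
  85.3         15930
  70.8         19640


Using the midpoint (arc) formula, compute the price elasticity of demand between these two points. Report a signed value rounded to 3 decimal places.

-1.123

%ΔQ = (19640 − 15930) / [(15930 + 19640)/2] = 3710/17785 = 0.208602…
%ΔP = (70.8 − 85.3) / [(85.3 + 70.8)/2] = -14.5/78.05 = -0.185778…
Arc Ed = %ΔQ / %ΔP = (3710/17785) / (-14.5/78.05) = -1.12285…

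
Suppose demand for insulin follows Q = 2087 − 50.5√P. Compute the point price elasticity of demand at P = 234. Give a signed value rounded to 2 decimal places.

dQ/dP = −50.5/(2√P) = -1.65064. At P = 234, Q = 1314.5.
Ed = (dQ/dP)·(P/Q) = (-1.65064) × (234/1314.5) = -0.2938…

-0.29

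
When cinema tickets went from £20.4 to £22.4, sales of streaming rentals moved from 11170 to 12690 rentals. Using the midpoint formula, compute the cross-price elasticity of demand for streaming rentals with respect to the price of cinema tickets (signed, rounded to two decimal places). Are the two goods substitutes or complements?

1.36; substitutes

%ΔQ_{streaming rentals} = (12690 − 11170)/avg = 1520/11930 = 0.127409…
%ΔP_{cinema tickets} = (22.4 − 20.4)/avg = 2/21.4 = 0.093457…
E_cross = (1520/11930) / (2/21.4) = 1.3632…
E_cross > 0 ⇒ the goods are substitutes.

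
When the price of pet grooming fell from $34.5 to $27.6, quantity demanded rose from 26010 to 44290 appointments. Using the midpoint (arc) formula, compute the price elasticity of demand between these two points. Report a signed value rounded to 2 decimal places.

%ΔQ = (44290 − 26010) / [(26010 + 44290)/2] = 18280/35150 = 0.520056…
%ΔP = (27.6 − 34.5) / [(34.5 + 27.6)/2] = -6.9/31.05 = -0.222222…
Arc Ed = %ΔQ / %ΔP = (18280/35150) / (-6.9/31.05) = -2.3402…

-2.34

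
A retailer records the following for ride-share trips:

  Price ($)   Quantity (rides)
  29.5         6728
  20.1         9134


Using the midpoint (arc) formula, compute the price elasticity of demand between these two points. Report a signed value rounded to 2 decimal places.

-0.80

%ΔQ = (9134 − 6728) / [(6728 + 9134)/2] = 2406/7931 = 0.303366…
%ΔP = (20.1 − 29.5) / [(29.5 + 20.1)/2] = -9.4/24.8 = -0.379032…
Arc Ed = %ΔQ / %ΔP = (2406/7931) / (-9.4/24.8) = -0.8003…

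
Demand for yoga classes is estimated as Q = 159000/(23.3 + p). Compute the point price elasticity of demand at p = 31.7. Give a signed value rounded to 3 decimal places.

dQ/dp = −159000/(23.3 + p)² = -52.562. At p = 31.7, Q = 2890.91.
Ed = (dQ/dp)·(p/Q) = (-52.562) × (31.7/2890.91) = -0.57636…

-0.576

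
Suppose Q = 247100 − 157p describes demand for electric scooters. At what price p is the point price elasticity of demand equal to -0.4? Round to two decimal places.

449.68

Ed = −157p/(247100 − 157p). Set this equal to -0.4:
157p = 0.4·(247100 − 157p) ⇒ 157p(1 + 0.4) = 0.4·247100
p = 0.4·247100 / (157·1.4) = 449.6815…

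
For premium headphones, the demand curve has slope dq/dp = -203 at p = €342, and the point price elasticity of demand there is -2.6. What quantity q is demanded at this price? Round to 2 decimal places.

26702.31

Ed = (dq/dp)·(p/q) ⇒ q = (dq/dp)·p/Ed = (-203)·342/(-2.6) = 26702.3076…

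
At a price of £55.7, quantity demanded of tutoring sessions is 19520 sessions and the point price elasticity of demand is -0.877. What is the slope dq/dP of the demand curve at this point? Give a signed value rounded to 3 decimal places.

-307.344

Ed = (dq/dP)·(P/q) ⇒ dq/dP = Ed·q/P = (-0.877)·19520/55.7 = -307.34362…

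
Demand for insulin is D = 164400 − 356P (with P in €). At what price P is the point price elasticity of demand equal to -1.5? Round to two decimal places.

277.08

Ed = −356P/(164400 − 356P). Set this equal to -1.5:
356P = 1.5·(164400 − 356P) ⇒ 356P(1 + 1.5) = 1.5·164400
P = 1.5·164400 / (356·2.5) = 277.0786…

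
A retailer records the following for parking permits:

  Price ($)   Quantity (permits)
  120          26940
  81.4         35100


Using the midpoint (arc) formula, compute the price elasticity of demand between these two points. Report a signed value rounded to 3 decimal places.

-0.686

%ΔQ = (35100 − 26940) / [(26940 + 35100)/2] = 8160/31020 = 0.263056…
%ΔP = (81.4 − 120) / [(120 + 81.4)/2] = -38.6/100.7 = -0.383316…
Arc Ed = %ΔQ / %ΔP = (8160/31020) / (-38.6/100.7) = -0.68626…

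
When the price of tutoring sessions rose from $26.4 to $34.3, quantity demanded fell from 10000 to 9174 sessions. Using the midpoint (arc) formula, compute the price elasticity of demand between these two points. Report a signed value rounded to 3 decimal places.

-0.331

%ΔQ = (9174 − 10000) / [(10000 + 9174)/2] = -826/9587 = -0.086158…
%ΔP = (34.3 − 26.4) / [(26.4 + 34.3)/2] = 7.9/30.35 = 0.260296…
Arc Ed = %ΔQ / %ΔP = (-826/9587) / (7.9/30.35) = -0.33100…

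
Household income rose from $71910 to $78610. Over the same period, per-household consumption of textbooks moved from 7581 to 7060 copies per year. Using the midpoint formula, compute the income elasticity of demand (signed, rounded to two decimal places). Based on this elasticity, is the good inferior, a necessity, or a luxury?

%ΔQ = (7060 − 7581)/[( 7581 + 7060)/2] = -521/7320.5 = -0.071170…
%ΔIncome = (78610 − 71910)/[( 71910 + 78610)/2] = 6700/75260 = 0.089024…
E_income = (-521/7320.5) / (6700/75260) = -0.7994…
E_income < 0 ⇒ inferior good.

-0.80; inferior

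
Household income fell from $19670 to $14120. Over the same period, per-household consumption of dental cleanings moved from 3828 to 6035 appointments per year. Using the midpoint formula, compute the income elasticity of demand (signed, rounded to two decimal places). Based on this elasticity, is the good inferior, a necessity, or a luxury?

%ΔQ = (6035 − 3828)/[( 3828 + 6035)/2] = 2207/4931.5 = 0.447531…
%ΔIncome = (14120 − 19670)/[( 19670 + 14120)/2] = -5550/16895 = -0.328499…
E_income = (2207/4931.5) / (-5550/16895) = -1.3623…
E_income < 0 ⇒ inferior good.

-1.36; inferior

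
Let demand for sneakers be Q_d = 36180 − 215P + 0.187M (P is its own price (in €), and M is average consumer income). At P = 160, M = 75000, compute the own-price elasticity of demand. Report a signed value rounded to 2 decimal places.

-2.18

At the given values, Q_d = 36180 − 215(160) + 0.187(75000) = 15805.
∂Q_d/∂P = −215.
E = (-215) × (160/15805) = -2.1765…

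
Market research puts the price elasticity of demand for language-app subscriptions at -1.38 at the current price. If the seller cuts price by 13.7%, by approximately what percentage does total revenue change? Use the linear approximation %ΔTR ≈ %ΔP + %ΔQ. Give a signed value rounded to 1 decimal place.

%ΔQ ≈ Ed × %ΔP = (-1.38) × (-13.7%) = +18.9060%
%ΔTR ≈ %ΔP + %ΔQ = (-13.7%) + (+18.9060%) = +5.2060%

+5.2%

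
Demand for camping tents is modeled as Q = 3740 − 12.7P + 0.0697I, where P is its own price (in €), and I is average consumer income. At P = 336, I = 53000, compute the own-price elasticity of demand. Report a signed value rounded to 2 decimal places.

-1.35

At the given values, Q = 3740 − 12.7(336) + 0.0697(53000) = 3166.9.
∂Q/∂P = −12.7.
E = (-12.7) × (336/3166.9) = -1.3474…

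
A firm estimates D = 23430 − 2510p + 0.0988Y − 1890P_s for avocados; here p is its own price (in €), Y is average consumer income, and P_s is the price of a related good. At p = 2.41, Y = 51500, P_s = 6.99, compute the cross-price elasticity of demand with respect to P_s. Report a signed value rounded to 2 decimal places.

-1.43

At the given values, D = 23430 − 2510(2.41) + 0.0988(51500) − 1890(6.99) = 9258.
∂D/∂P_s = -1890.
E = (-1890) × (6.99/9258) = -1.4269…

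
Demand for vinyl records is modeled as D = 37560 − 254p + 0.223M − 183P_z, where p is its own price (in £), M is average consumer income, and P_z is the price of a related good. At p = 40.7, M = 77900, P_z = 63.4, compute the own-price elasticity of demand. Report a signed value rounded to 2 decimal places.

-0.31

At the given values, D = 37560 − 254(40.7) + 0.223(77900) − 183(63.4) = 32991.7.
∂D/∂p = −254.
E = (-254) × (40.7/32991.7) = -0.3133…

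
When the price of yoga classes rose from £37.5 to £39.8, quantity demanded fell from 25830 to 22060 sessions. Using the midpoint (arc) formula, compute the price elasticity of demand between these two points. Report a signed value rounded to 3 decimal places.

-2.646

%ΔQ = (22060 − 25830) / [(25830 + 22060)/2] = -3770/23945 = -0.157444…
%ΔP = (39.8 − 37.5) / [(37.5 + 39.8)/2] = 2.3/38.65 = 0.059508…
Arc Ed = %ΔQ / %ΔP = (-3770/23945) / (2.3/38.65) = -2.64574…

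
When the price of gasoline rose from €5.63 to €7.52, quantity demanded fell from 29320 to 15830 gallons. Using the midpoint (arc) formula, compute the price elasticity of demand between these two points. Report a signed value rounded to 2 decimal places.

%ΔQ = (15830 − 29320) / [(29320 + 15830)/2] = -13490/22575 = -0.597563…
%ΔP = (7.52 − 5.63) / [(5.63 + 7.52)/2] = 1.89/6.575 = 0.287452…
Arc Ed = %ΔQ / %ΔP = (-13490/22575) / (1.89/6.575) = -2.0788…

-2.08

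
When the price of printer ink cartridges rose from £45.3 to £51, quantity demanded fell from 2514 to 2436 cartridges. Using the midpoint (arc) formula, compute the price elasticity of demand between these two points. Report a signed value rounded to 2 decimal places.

%ΔQ = (2436 − 2514) / [(2514 + 2436)/2] = -78/2475 = -0.031515…
%ΔP = (51 − 45.3) / [(45.3 + 51)/2] = 5.7/48.15 = 0.118380…
Arc Ed = %ΔQ / %ΔP = (-78/2475) / (5.7/48.15) = -0.2662…

-0.27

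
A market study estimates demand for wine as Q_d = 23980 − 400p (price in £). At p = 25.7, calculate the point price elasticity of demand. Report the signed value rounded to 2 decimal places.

dQ_d/dp = −400. At p = 25.7, Q_d = 23980 − 400(25.7) = 13700.
Ed = (dQ_d/dp)·(p/Q_d) = −400 × (25.7/13700) = -0.7503…

-0.75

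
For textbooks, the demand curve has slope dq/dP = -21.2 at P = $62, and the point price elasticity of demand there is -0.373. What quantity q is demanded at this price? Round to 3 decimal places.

Ed = (dq/dP)·(P/q) ⇒ q = (dq/dP)·P/Ed = (-21.2)·62/(-0.373) = 3523.86058…

3523.861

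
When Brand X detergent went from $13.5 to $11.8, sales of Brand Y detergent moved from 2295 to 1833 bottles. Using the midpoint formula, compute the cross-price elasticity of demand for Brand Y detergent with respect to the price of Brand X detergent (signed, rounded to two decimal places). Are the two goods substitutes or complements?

1.67; substitutes

%ΔQ_{Brand Y detergent} = (1833 − 2295)/avg = -462/2064 = -0.223837…
%ΔP_{Brand X detergent} = (11.8 − 13.5)/avg = -1.7/12.65 = -0.134387…
E_cross = (-462/2064) / (-1.7/12.65) = 1.6656…
E_cross > 0 ⇒ the goods are substitutes.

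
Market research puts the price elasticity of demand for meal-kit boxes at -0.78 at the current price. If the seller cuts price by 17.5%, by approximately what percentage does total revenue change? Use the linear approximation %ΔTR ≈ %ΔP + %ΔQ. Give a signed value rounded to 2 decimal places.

%ΔQ ≈ Ed × %ΔP = (-0.78) × (-17.5%) = +13.6500%
%ΔTR ≈ %ΔP + %ΔQ = (-17.5%) + (+13.6500%) = -3.8500%

-3.85%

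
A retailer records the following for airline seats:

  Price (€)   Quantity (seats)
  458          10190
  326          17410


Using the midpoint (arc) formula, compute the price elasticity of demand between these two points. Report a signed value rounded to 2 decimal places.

-1.55

%ΔQ = (17410 − 10190) / [(10190 + 17410)/2] = 7220/13800 = 0.523188…
%ΔP = (326 − 458) / [(458 + 326)/2] = -132/392 = -0.336734…
Arc Ed = %ΔQ / %ΔP = (7220/13800) / (-132/392) = -1.5537…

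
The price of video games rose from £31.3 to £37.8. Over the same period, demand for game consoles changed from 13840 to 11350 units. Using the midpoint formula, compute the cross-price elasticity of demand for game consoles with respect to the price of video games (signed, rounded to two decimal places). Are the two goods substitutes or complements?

-1.05; complements

%ΔQ_{game consoles} = (11350 − 13840)/avg = -2490/12595 = -0.197697…
%ΔP_{video games} = (37.8 − 31.3)/avg = 6.5/34.55 = 0.188133…
E_cross = (-2490/12595) / (6.5/34.55) = -1.0508…
E_cross < 0 ⇒ the goods are complements.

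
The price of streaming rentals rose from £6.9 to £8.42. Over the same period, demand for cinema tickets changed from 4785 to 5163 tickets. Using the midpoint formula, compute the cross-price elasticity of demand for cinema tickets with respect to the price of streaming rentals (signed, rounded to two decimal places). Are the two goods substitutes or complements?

%ΔQ_{cinema tickets} = (5163 − 4785)/avg = 378/4974 = 0.075995…
%ΔP_{streaming rentals} = (8.42 − 6.9)/avg = 1.52/7.66 = 0.198433…
E_cross = (378/4974) / (1.52/7.66) = 0.3829…
E_cross > 0 ⇒ the goods are substitutes.

0.38; substitutes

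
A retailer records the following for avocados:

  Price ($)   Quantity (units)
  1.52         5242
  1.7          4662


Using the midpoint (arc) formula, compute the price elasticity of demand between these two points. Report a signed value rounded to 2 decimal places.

-1.05

%ΔQ = (4662 − 5242) / [(5242 + 4662)/2] = -580/4952 = -0.117124…
%ΔP = (1.7 − 1.52) / [(1.52 + 1.7)/2] = 0.18/1.61 = 0.111801…
Arc Ed = %ΔQ / %ΔP = (-580/4952) / (0.18/1.61) = -1.0476…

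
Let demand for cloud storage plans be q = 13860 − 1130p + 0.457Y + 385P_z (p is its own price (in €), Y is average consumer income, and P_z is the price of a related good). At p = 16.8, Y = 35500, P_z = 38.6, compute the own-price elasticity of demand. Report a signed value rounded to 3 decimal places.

At the given values, q = 13860 − 1130(16.8) + 0.457(35500) + 385(38.6) = 25960.5.
∂q/∂p = −1130.
E = (-1130) × (16.8/25960.5) = -0.73126…

-0.731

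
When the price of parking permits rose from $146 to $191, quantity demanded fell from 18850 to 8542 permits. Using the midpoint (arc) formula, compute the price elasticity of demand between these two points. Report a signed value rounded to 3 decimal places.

-2.818

%ΔQ = (8542 − 18850) / [(18850 + 8542)/2] = -10308/13696 = -0.752628…
%ΔP = (191 − 146) / [(146 + 191)/2] = 45/168.5 = 0.267062…
Arc Ed = %ΔQ / %ΔP = (-10308/13696) / (45/168.5) = -2.81817…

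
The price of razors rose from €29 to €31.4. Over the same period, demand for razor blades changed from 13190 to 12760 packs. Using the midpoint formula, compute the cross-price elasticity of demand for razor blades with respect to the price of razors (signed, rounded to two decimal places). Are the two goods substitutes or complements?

-0.42; complements

%ΔQ_{razor blades} = (12760 − 13190)/avg = -430/12975 = -0.033140…
%ΔP_{razors} = (31.4 − 29)/avg = 2.4/30.2 = 0.079470…
E_cross = (-430/12975) / (2.4/30.2) = -0.4170…
E_cross < 0 ⇒ the goods are complements.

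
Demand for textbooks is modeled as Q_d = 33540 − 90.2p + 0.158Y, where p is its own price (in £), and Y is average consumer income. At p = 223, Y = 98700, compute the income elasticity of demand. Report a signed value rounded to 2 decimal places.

At the given values, Q_d = 33540 − 90.2(223) + 0.158(98700) = 29020.
∂Q_d/∂Y = 0.158.
E = (0.158) × (98700/29020) = 0.5373…

0.54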